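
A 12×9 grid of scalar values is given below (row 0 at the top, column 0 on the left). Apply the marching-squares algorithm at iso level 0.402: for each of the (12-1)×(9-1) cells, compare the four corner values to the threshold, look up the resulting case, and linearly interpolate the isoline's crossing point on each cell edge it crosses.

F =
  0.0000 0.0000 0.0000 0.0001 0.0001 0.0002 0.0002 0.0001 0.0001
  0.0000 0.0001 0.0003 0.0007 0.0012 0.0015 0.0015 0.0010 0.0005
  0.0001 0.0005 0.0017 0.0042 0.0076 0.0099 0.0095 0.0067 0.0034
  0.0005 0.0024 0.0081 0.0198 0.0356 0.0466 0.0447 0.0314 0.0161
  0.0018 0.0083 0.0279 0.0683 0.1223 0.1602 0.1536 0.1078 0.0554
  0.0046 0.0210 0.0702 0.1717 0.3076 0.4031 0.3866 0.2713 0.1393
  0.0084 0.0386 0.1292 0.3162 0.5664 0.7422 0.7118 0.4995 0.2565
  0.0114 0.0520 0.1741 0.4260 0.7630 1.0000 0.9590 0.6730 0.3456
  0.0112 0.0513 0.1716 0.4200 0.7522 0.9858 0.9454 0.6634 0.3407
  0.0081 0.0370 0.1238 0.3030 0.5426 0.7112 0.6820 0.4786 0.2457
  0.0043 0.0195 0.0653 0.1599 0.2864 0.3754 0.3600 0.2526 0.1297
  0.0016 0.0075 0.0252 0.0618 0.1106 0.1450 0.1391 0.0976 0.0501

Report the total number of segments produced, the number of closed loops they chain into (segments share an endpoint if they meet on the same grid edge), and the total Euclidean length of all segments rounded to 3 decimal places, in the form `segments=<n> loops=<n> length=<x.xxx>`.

cell (4,4): code 0100 → (4.995,5.000)–(5.000,4.988)
cell (4,5): code 1000 → (5.000,5.067)–(4.995,5.000)
cell (5,3): code 0100 → (5.365,4.000)–(6.000,3.343)
cell (5,4): code 1110 → (5.000,4.988)–(5.365,4.000)
cell (5,5): code 1101 → (5.047,6.000)–(5.000,5.067)
cell (5,6): code 1100 → (5.573,7.000)–(5.047,6.000)
cell (5,7): code 1000 → (6.000,7.401)–(5.573,7.000)
cell (6,2): code 0100 → (6.781,3.000)–(7.000,2.905)
cell (6,3): code 1110 → (6.000,3.343)–(6.781,3.000)
cell (6,7): code 1001 → (7.000,7.828)–(6.000,7.401)
cell (7,2): code 0110 → (7.000,2.905)–(8.000,2.928)
cell (7,7): code 1001 → (8.000,7.810)–(7.000,7.828)
cell (8,2): code 0010 → (8.000,2.928)–(8.154,3.000)
cell (8,3): code 0111 → (8.154,3.000)–(9.000,3.413)
cell (8,7): code 1001 → (9.000,7.329)–(8.000,7.810)
cell (9,3): code 0010 → (9.000,3.413)–(9.549,4.000)
cell (9,4): code 0011 → (9.549,4.000)–(9.921,5.000)
cell (9,5): code 0011 → (9.921,5.000)–(9.870,6.000)
cell (9,6): code 0011 → (9.870,6.000)–(9.339,7.000)
cell (9,7): code 0001 → (9.339,7.000)–(9.000,7.329)
total: 20 segments, chained into 1 closed loop(s), length Σ = 15.573887

segments=20 loops=1 length=15.574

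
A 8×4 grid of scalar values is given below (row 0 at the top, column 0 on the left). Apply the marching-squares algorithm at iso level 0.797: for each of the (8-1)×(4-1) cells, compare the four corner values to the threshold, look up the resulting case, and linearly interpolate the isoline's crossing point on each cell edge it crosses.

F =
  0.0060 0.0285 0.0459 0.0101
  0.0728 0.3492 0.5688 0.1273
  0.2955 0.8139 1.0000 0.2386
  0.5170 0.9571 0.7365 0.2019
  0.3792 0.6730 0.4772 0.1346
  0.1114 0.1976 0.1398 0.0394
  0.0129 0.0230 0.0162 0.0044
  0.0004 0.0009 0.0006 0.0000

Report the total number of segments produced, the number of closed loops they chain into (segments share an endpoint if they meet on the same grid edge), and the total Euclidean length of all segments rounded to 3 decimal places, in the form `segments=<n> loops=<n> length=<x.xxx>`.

cell (1,0): code 0100 → (1.964,1.000)–(2.000,0.967)
cell (1,1): code 1100 → (1.529,2.000)–(1.964,1.000)
cell (1,2): code 1000 → (2.000,2.267)–(1.529,2.000)
cell (2,0): code 0110 → (2.000,0.967)–(3.000,0.636)
cell (2,1): code 1011 → (3.000,1.726)–(2.770,2.000)
cell (2,2): code 0001 → (2.770,2.000)–(2.000,2.267)
cell (3,0): code 0010 → (3.000,0.636)–(3.564,1.000)
cell (3,1): code 0001 → (3.564,1.000)–(3.000,1.726)
total: 8 segments, chained into 1 closed loop(s), length Σ = 5.496069

segments=8 loops=1 length=5.496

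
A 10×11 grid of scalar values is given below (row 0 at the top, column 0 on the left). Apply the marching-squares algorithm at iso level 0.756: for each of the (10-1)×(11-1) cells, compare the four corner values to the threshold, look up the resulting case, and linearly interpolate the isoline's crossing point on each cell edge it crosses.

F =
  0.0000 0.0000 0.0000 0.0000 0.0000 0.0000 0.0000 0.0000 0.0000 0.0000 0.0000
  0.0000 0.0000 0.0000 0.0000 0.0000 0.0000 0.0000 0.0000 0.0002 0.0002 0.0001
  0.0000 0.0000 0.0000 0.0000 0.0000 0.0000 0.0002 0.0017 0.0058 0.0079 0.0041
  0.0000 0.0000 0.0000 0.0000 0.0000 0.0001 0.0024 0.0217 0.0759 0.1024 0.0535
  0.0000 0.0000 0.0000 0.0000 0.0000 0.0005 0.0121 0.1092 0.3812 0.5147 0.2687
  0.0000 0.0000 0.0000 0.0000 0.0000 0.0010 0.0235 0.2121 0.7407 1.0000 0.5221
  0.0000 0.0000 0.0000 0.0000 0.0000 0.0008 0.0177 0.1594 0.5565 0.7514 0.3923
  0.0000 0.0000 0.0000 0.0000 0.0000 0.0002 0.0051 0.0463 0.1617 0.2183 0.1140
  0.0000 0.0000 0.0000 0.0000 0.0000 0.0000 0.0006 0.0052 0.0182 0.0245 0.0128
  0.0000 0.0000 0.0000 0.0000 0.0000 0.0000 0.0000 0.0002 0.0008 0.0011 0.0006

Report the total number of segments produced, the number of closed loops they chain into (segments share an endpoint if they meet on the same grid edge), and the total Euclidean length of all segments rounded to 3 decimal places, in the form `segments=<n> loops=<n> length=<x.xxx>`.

cell (4,8): code 0100 → (4.497,9.000)–(5.000,8.059)
cell (4,9): code 1000 → (5.000,9.511)–(4.497,9.000)
cell (5,8): code 0010 → (5.000,8.059)–(5.981,9.000)
cell (5,9): code 0001 → (5.981,9.000)–(5.000,9.511)
total: 4 segments, chained into 1 closed loop(s), length Σ = 4.249520

segments=4 loops=1 length=4.250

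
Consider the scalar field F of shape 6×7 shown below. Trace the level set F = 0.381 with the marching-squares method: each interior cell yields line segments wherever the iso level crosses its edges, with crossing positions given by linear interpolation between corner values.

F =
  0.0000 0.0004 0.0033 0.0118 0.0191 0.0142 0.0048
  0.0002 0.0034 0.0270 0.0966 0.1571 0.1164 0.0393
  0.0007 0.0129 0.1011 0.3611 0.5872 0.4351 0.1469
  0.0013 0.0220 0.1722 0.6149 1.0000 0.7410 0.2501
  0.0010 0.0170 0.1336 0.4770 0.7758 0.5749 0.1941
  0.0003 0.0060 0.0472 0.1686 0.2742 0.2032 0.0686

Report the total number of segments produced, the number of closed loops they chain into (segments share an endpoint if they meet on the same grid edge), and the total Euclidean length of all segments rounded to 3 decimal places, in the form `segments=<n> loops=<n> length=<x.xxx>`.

segments=12 loops=1 length=9.994

cell (1,3): code 0100 → (1.521,4.000)–(2.000,3.088)
cell (1,4): code 1100 → (1.830,5.000)–(1.521,4.000)
cell (1,5): code 1000 → (2.000,5.188)–(1.830,5.000)
cell (2,2): code 0100 → (2.078,3.000)–(3.000,2.472)
cell (2,3): code 1110 → (2.000,3.088)–(2.078,3.000)
cell (2,5): code 1001 → (3.000,5.733)–(2.000,5.188)
cell (3,2): code 0110 → (3.000,2.472)–(4.000,2.720)
cell (3,5): code 1001 → (4.000,5.509)–(3.000,5.733)
cell (4,2): code 0010 → (4.000,2.720)–(4.311,3.000)
cell (4,3): code 0011 → (4.311,3.000)–(4.787,4.000)
cell (4,4): code 0011 → (4.787,4.000)–(4.522,5.000)
cell (4,5): code 0001 → (4.522,5.000)–(4.000,5.509)
total: 12 segments, chained into 1 closed loop(s), length Σ = 9.994318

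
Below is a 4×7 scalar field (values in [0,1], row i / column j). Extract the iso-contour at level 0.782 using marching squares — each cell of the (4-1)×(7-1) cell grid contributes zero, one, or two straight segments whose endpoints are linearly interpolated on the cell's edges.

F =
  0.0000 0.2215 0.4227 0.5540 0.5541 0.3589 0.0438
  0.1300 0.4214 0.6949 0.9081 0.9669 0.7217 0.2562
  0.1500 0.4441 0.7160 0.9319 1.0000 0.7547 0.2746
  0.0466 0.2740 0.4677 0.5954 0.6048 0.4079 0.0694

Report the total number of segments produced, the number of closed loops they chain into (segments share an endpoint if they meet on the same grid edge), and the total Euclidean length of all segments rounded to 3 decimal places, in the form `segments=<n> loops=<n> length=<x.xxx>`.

cell (0,2): code 0100 → (0.644,3.000)–(1.000,2.409)
cell (0,3): code 1100 → (0.552,4.000)–(0.644,3.000)
cell (0,4): code 1000 → (1.000,4.754)–(0.552,4.000)
cell (1,2): code 0110 → (1.000,2.409)–(2.000,2.306)
cell (1,4): code 1001 → (2.000,4.889)–(1.000,4.754)
cell (2,2): code 0010 → (2.000,2.306)–(2.445,3.000)
cell (2,3): code 0011 → (2.445,3.000)–(2.552,4.000)
cell (2,4): code 0001 → (2.552,4.000)–(2.000,4.889)
total: 8 segments, chained into 1 closed loop(s), length Σ = 7.462500

segments=8 loops=1 length=7.463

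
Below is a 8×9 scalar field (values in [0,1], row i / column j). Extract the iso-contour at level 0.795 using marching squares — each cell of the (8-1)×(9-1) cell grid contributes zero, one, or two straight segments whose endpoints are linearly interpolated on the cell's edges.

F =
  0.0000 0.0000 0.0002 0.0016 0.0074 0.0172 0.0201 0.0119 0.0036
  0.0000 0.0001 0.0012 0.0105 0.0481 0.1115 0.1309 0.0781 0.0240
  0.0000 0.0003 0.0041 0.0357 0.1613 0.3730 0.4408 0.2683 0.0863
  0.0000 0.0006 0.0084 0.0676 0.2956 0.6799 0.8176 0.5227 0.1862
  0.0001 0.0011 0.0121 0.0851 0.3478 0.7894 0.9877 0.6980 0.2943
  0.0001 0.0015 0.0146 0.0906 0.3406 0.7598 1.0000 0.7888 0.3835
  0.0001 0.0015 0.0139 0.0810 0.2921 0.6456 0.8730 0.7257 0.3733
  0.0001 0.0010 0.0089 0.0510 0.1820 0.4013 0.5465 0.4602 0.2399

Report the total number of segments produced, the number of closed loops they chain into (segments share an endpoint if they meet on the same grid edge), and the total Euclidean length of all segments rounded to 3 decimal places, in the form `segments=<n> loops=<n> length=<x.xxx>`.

segments=10 loops=1 length=7.985

cell (2,5): code 0100 → (2.940,6.000)–(3.000,5.836)
cell (2,6): code 1000 → (3.000,6.077)–(2.940,6.000)
cell (3,5): code 0110 → (3.000,5.836)–(4.000,5.028)
cell (3,6): code 1001 → (4.000,6.665)–(3.000,6.077)
cell (4,5): code 0110 → (4.000,5.028)–(5.000,5.147)
cell (4,6): code 1001 → (5.000,6.971)–(4.000,6.665)
cell (5,5): code 0110 → (5.000,5.147)–(6.000,5.657)
cell (5,6): code 1001 → (6.000,6.530)–(5.000,6.971)
cell (6,5): code 0010 → (6.000,5.657)–(6.239,6.000)
cell (6,6): code 0001 → (6.239,6.000)–(6.000,6.530)
total: 10 segments, chained into 1 closed loop(s), length Σ = 7.985032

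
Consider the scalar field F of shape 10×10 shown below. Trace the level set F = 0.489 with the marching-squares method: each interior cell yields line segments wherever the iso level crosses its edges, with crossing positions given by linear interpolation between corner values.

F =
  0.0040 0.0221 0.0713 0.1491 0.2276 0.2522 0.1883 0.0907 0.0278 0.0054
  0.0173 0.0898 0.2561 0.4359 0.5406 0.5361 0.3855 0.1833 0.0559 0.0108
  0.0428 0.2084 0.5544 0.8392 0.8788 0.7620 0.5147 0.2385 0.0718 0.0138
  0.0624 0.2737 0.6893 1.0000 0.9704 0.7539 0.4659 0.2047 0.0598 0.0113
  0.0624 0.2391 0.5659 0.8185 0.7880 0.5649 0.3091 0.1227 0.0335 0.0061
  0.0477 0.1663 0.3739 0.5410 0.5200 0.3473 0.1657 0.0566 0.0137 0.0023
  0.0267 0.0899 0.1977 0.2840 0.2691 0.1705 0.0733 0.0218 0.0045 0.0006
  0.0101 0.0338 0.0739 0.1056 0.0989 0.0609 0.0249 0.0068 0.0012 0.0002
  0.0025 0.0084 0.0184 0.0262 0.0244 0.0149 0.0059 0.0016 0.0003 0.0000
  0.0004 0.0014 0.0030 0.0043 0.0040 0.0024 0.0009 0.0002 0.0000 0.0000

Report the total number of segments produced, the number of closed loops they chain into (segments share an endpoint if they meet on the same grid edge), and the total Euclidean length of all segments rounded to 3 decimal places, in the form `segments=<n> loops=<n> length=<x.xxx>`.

cell (0,3): code 0100 → (0.835,4.000)–(1.000,3.507)
cell (0,4): code 1100 → (0.834,5.000)–(0.835,4.000)
cell (0,5): code 1000 → (1.000,5.313)–(0.834,5.000)
cell (1,1): code 0100 → (1.781,2.000)–(2.000,1.811)
cell (1,2): code 1100 → (1.132,3.000)–(1.781,2.000)
cell (1,3): code 1110 → (1.000,3.507)–(1.132,3.000)
cell (1,5): code 1101 → (1.801,6.000)–(1.000,5.313)
cell (1,6): code 1000 → (2.000,6.093)–(1.801,6.000)
cell (2,1): code 0110 → (2.000,1.811)–(3.000,1.518)
cell (2,5): code 1011 → (3.000,5.920)–(2.527,6.000)
cell (2,6): code 0001 → (2.527,6.000)–(2.000,6.093)
cell (3,1): code 0110 → (3.000,1.518)–(4.000,1.765)
cell (3,5): code 1001 → (4.000,5.297)–(3.000,5.920)
cell (4,1): code 0010 → (4.000,1.765)–(4.401,2.000)
cell (4,2): code 0111 → (4.401,2.000)–(5.000,2.689)
cell (4,4): code 1011 → (5.000,4.180)–(4.349,5.000)
cell (4,5): code 0001 → (4.349,5.000)–(4.000,5.297)
cell (5,2): code 0010 → (5.000,2.689)–(5.202,3.000)
cell (5,3): code 0011 → (5.202,3.000)–(5.124,4.000)
cell (5,4): code 0001 → (5.124,4.000)–(5.000,4.180)
total: 20 segments, chained into 1 closed loop(s), length Σ = 13.894878

segments=20 loops=1 length=13.895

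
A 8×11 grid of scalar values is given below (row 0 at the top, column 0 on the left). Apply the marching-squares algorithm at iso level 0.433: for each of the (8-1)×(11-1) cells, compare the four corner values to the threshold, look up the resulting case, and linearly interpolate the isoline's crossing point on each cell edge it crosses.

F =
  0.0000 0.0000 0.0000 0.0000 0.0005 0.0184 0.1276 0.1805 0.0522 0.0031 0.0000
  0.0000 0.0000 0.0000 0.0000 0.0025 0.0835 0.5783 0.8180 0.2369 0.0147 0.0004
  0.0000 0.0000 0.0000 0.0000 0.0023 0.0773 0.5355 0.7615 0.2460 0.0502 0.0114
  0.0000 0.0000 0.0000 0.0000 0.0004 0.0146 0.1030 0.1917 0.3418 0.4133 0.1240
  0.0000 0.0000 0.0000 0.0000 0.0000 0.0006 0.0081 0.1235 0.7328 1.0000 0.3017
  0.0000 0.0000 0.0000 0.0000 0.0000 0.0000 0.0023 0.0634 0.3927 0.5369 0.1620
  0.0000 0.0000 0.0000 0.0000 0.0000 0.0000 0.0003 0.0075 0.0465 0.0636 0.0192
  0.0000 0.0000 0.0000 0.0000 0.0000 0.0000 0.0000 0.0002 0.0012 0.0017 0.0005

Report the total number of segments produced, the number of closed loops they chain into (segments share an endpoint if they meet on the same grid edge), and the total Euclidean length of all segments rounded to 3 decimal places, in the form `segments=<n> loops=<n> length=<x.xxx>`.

segments=16 loops=2 length=13.362

cell (0,5): code 0100 → (0.678,6.000)–(1.000,5.706)
cell (0,6): code 1100 → (0.396,7.000)–(0.678,6.000)
cell (0,7): code 1000 → (1.000,7.663)–(0.396,7.000)
cell (1,5): code 0110 → (1.000,5.706)–(2.000,5.776)
cell (1,7): code 1001 → (2.000,7.637)–(1.000,7.663)
cell (2,5): code 0010 → (2.000,5.776)–(2.237,6.000)
cell (2,6): code 0011 → (2.237,6.000)–(2.577,7.000)
cell (2,7): code 0001 → (2.577,7.000)–(2.000,7.637)
cell (3,7): code 0100 → (3.233,8.000)–(4.000,7.508)
cell (3,8): code 1100 → (3.034,9.000)–(3.233,8.000)
cell (3,9): code 1000 → (4.000,9.812)–(3.034,9.000)
cell (4,7): code 0010 → (4.000,7.508)–(4.882,8.000)
cell (4,8): code 0111 → (4.882,8.000)–(5.000,8.279)
cell (4,9): code 1001 → (5.000,9.277)–(4.000,9.812)
cell (5,8): code 0010 → (5.000,8.279)–(5.220,9.000)
cell (5,9): code 0001 → (5.220,9.000)–(5.000,9.277)
total: 16 segments, chained into 2 closed loop(s), length Σ = 13.362436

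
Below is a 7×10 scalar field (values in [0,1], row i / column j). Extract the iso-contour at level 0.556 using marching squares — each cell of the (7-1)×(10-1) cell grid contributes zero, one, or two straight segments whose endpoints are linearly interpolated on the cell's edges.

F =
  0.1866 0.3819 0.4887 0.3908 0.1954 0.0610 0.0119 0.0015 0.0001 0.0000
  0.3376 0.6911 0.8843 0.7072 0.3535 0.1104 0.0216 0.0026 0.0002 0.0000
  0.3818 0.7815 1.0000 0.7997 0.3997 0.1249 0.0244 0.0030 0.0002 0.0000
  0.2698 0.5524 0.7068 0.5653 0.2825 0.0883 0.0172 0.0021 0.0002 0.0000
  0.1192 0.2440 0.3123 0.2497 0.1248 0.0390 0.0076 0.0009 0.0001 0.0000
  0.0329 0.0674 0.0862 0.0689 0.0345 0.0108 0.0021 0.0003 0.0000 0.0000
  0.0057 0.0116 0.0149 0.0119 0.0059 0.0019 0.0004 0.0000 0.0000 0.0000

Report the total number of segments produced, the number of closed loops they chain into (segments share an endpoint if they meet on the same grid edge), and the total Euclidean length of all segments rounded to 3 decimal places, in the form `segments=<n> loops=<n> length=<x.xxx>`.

cell (0,0): code 0100 → (0.563,1.000)–(1.000,0.618)
cell (0,1): code 1100 → (0.170,2.000)–(0.563,1.000)
cell (0,2): code 1100 → (0.522,3.000)–(0.170,2.000)
cell (0,3): code 1000 → (1.000,3.427)–(0.522,3.000)
cell (1,0): code 0110 → (1.000,0.618)–(2.000,0.436)
cell (1,3): code 1001 → (2.000,3.609)–(1.000,3.427)
cell (2,0): code 0010 → (2.000,0.436)–(2.984,1.000)
cell (2,1): code 0111 → (2.984,1.000)–(3.000,1.023)
cell (2,3): code 1001 → (3.000,3.033)–(2.000,3.609)
cell (3,1): code 0010 → (3.000,1.023)–(3.382,2.000)
cell (3,2): code 0011 → (3.382,2.000)–(3.029,3.000)
cell (3,3): code 0001 → (3.029,3.000)–(3.000,3.033)
total: 12 segments, chained into 1 closed loop(s), length Σ = 9.859276

segments=12 loops=1 length=9.859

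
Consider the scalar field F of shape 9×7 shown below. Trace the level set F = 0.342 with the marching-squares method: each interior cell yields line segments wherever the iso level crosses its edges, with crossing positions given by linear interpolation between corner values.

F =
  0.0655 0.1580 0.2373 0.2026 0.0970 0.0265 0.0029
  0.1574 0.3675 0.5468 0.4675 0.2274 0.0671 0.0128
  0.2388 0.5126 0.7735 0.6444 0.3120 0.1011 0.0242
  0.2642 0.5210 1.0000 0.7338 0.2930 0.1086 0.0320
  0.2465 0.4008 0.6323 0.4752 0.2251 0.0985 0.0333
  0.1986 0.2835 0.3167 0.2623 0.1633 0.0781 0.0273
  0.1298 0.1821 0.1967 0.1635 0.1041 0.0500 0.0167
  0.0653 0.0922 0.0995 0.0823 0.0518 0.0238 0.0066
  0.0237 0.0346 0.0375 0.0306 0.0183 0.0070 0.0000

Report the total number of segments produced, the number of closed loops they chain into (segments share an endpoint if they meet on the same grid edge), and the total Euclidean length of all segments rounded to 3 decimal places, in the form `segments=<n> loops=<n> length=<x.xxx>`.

cell (0,0): code 0100 → (0.878,1.000)–(1.000,0.879)
cell (0,1): code 1100 → (0.338,2.000)–(0.878,1.000)
cell (0,2): code 1100 → (0.526,3.000)–(0.338,2.000)
cell (0,3): code 1000 → (1.000,3.523)–(0.526,3.000)
cell (1,0): code 0110 → (1.000,0.879)–(2.000,0.377)
cell (1,3): code 1001 → (2.000,3.910)–(1.000,3.523)
cell (2,0): code 0110 → (2.000,0.377)–(3.000,0.303)
cell (2,3): code 1001 → (3.000,3.889)–(2.000,3.910)
cell (3,0): code 0110 → (3.000,0.303)–(4.000,0.619)
cell (3,3): code 1001 → (4.000,3.533)–(3.000,3.889)
cell (4,0): code 0010 → (4.000,0.619)–(4.501,1.000)
cell (4,1): code 0011 → (4.501,1.000)–(4.920,2.000)
cell (4,2): code 0011 → (4.920,2.000)–(4.626,3.000)
cell (4,3): code 0001 → (4.626,3.000)–(4.000,3.533)
total: 14 segments, chained into 1 closed loop(s), length Σ = 12.913422

segments=14 loops=1 length=12.913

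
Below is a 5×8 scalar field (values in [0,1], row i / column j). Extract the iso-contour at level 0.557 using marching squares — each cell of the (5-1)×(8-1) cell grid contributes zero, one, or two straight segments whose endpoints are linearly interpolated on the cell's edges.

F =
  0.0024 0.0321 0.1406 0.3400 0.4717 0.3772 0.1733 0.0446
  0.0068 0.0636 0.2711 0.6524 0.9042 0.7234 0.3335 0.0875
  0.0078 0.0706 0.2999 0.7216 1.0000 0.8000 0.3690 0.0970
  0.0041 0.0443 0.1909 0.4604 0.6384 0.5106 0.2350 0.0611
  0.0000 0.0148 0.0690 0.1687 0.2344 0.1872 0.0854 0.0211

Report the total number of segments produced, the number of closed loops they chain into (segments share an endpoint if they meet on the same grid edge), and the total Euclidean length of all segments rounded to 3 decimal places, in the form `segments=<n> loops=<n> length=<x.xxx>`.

cell (0,2): code 0100 → (0.695,3.000)–(1.000,2.750)
cell (0,3): code 1100 → (0.197,4.000)–(0.695,3.000)
cell (0,4): code 1100 → (0.519,5.000)–(0.197,4.000)
cell (0,5): code 1000 → (1.000,5.427)–(0.519,5.000)
cell (1,2): code 0110 → (1.000,2.750)–(2.000,2.610)
cell (1,5): code 1001 → (2.000,5.564)–(1.000,5.427)
cell (2,2): code 0010 → (2.000,2.610)–(2.630,3.000)
cell (2,3): code 0111 → (2.630,3.000)–(3.000,3.543)
cell (2,4): code 1011 → (3.000,4.637)–(2.840,5.000)
cell (2,5): code 0001 → (2.840,5.000)–(2.000,5.564)
cell (3,3): code 0010 → (3.000,3.543)–(3.201,4.000)
cell (3,4): code 0001 → (3.201,4.000)–(3.000,4.637)
total: 12 segments, chained into 1 closed loop(s), length Σ = 9.198190

segments=12 loops=1 length=9.198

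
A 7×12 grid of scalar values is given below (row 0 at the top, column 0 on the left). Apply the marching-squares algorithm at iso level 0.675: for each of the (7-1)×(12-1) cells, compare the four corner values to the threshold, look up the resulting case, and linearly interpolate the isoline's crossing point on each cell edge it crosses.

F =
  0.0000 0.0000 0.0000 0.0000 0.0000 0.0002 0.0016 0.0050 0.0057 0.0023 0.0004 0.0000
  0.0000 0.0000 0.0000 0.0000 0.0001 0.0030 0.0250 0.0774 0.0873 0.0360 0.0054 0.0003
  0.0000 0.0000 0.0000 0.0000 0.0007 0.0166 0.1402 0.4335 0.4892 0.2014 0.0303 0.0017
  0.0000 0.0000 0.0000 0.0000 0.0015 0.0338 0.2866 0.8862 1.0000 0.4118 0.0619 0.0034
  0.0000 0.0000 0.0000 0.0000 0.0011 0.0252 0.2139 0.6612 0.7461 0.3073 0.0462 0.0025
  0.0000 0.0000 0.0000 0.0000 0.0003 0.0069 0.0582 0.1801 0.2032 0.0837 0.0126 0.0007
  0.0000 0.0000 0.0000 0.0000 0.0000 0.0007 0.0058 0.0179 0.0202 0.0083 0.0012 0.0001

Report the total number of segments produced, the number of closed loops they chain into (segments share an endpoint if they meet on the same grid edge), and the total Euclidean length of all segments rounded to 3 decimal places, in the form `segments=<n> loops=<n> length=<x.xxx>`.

segments=8 loops=1 length=5.747

cell (2,6): code 0100 → (2.533,7.000)–(3.000,6.648)
cell (2,7): code 1100 → (2.364,8.000)–(2.533,7.000)
cell (2,8): code 1000 → (3.000,8.553)–(2.364,8.000)
cell (3,6): code 0010 → (3.000,6.648)–(3.939,7.000)
cell (3,7): code 0111 → (3.939,7.000)–(4.000,7.163)
cell (3,8): code 1001 → (4.000,8.162)–(3.000,8.553)
cell (4,7): code 0010 → (4.000,7.163)–(4.131,8.000)
cell (4,8): code 0001 → (4.131,8.000)–(4.000,8.162)
total: 8 segments, chained into 1 closed loop(s), length Σ = 5.747382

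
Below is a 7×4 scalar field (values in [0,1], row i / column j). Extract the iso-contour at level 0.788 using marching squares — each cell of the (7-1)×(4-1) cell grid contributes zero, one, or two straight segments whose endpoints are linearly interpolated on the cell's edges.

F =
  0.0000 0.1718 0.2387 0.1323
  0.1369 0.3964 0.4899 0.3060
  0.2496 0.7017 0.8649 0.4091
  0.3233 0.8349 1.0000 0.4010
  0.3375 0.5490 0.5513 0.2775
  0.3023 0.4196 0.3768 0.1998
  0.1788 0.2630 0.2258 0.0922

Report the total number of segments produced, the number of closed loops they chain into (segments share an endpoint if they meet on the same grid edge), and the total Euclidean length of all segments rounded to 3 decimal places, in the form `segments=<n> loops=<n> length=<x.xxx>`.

segments=8 loops=1 length=4.821

cell (1,1): code 0100 → (1.795,2.000)–(2.000,1.529)
cell (1,2): code 1000 → (2.000,2.169)–(1.795,2.000)
cell (2,0): code 0100 → (2.648,1.000)–(3.000,0.908)
cell (2,1): code 1110 → (2.000,1.529)–(2.648,1.000)
cell (2,2): code 1001 → (3.000,2.354)–(2.000,2.169)
cell (3,0): code 0010 → (3.000,0.908)–(3.164,1.000)
cell (3,1): code 0011 → (3.164,1.000)–(3.472,2.000)
cell (3,2): code 0001 → (3.472,2.000)–(3.000,2.354)
total: 8 segments, chained into 1 closed loop(s), length Σ = 4.821329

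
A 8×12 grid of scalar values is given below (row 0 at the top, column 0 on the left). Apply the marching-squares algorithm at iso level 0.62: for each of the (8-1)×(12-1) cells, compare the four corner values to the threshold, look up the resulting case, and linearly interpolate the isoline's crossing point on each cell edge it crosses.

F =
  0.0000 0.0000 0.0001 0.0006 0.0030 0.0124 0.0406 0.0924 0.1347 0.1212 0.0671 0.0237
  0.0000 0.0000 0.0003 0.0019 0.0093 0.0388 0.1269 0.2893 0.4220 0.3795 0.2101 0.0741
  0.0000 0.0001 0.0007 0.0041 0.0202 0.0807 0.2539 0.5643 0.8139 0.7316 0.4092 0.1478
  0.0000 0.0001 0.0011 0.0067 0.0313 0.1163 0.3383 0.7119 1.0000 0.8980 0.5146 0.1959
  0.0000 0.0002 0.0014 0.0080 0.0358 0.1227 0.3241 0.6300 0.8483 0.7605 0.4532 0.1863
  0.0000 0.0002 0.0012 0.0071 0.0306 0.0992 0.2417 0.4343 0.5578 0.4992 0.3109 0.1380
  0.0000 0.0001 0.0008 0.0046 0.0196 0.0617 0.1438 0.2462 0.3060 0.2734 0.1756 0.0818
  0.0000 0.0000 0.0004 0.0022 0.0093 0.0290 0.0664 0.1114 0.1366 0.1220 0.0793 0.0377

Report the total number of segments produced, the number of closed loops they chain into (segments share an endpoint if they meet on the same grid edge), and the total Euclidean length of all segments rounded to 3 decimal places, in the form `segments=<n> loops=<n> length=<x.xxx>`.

cell (1,7): code 0100 → (1.505,8.000)–(2.000,7.223)
cell (1,8): code 1100 → (1.683,9.000)–(1.505,8.000)
cell (1,9): code 1000 → (2.000,9.346)–(1.683,9.000)
cell (2,6): code 0100 → (2.377,7.000)–(3.000,6.754)
cell (2,7): code 1110 → (2.000,7.223)–(2.377,7.000)
cell (2,9): code 1001 → (3.000,9.725)–(2.000,9.346)
cell (3,6): code 0110 → (3.000,6.754)–(4.000,6.967)
cell (3,9): code 1001 → (4.000,9.457)–(3.000,9.725)
cell (4,6): code 0010 → (4.000,6.967)–(4.051,7.000)
cell (4,7): code 0011 → (4.051,7.000)–(4.786,8.000)
cell (4,8): code 0011 → (4.786,8.000)–(4.538,9.000)
cell (4,9): code 0001 → (4.538,9.000)–(4.000,9.457)
total: 12 segments, chained into 1 closed loop(s), length Σ = 9.678802

segments=12 loops=1 length=9.679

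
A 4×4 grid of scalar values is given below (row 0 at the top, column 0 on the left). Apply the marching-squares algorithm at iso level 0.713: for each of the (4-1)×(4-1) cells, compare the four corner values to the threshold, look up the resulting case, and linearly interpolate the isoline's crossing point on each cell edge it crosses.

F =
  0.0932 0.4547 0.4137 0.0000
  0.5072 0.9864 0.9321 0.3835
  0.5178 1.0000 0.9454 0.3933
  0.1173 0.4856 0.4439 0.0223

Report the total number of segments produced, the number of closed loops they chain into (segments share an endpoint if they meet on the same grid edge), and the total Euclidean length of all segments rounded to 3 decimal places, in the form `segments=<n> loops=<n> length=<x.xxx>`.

segments=8 loops=1 length=6.801

cell (0,0): code 0100 → (0.486,1.000)–(1.000,0.429)
cell (0,1): code 1100 → (0.577,2.000)–(0.486,1.000)
cell (0,2): code 1000 → (1.000,2.399)–(0.577,2.000)
cell (1,0): code 0110 → (1.000,0.429)–(2.000,0.405)
cell (1,2): code 1001 → (2.000,2.421)–(1.000,2.399)
cell (2,0): code 0010 → (2.000,0.405)–(2.558,1.000)
cell (2,1): code 0011 → (2.558,1.000)–(2.463,2.000)
cell (2,2): code 0001 → (2.463,2.000)–(2.000,2.421)
total: 8 segments, chained into 1 closed loop(s), length Σ = 6.800580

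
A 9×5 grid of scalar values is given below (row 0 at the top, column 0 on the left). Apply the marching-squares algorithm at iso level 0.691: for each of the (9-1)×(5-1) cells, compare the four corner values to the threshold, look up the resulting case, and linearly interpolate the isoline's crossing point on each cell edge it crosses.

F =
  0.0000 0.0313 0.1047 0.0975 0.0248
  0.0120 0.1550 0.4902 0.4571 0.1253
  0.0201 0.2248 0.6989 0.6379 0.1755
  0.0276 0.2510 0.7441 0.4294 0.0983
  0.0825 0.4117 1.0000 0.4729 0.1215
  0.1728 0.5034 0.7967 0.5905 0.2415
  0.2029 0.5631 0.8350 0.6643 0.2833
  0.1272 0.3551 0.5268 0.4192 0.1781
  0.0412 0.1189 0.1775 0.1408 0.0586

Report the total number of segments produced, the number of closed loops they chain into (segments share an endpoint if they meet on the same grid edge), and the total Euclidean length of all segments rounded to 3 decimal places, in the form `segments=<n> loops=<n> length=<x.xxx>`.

segments=12 loops=1 length=10.103

cell (1,1): code 0100 → (1.962,2.000)–(2.000,1.983)
cell (1,2): code 1000 → (2.000,2.130)–(1.962,2.000)
cell (2,1): code 0110 → (2.000,1.983)–(3.000,1.892)
cell (2,2): code 1001 → (3.000,2.169)–(2.000,2.130)
cell (3,1): code 0110 → (3.000,1.892)–(4.000,1.475)
cell (3,2): code 1001 → (4.000,2.586)–(3.000,2.169)
cell (4,1): code 0110 → (4.000,1.475)–(5.000,1.640)
cell (4,2): code 1001 → (5.000,2.513)–(4.000,2.586)
cell (5,1): code 0110 → (5.000,1.640)–(6.000,1.470)
cell (5,2): code 1001 → (6.000,2.844)–(5.000,2.513)
cell (6,1): code 0010 → (6.000,1.470)–(6.467,2.000)
cell (6,2): code 0001 → (6.467,2.000)–(6.000,2.844)
total: 12 segments, chained into 1 closed loop(s), length Σ = 10.102869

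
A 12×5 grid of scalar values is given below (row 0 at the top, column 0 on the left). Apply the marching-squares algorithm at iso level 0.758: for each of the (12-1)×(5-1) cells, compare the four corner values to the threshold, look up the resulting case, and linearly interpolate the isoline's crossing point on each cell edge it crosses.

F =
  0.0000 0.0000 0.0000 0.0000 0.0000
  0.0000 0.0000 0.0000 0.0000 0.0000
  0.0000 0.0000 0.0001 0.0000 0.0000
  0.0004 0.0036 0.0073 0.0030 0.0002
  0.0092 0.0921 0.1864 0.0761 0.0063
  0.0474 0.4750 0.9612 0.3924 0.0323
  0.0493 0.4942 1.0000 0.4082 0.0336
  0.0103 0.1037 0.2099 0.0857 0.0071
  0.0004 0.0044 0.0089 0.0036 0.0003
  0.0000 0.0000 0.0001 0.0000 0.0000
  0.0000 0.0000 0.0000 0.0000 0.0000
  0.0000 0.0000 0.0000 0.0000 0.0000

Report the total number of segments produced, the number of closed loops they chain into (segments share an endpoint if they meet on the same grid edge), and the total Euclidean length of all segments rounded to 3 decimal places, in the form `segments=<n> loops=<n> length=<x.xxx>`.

cell (4,1): code 0100 → (4.738,2.000)–(5.000,1.582)
cell (4,2): code 1000 → (5.000,2.357)–(4.738,2.000)
cell (5,1): code 0110 → (5.000,1.582)–(6.000,1.522)
cell (5,2): code 1001 → (6.000,2.409)–(5.000,2.357)
cell (6,1): code 0010 → (6.000,1.522)–(6.306,2.000)
cell (6,2): code 0001 → (6.306,2.000)–(6.000,2.409)
total: 6 segments, chained into 1 closed loop(s), length Σ = 4.018749

segments=6 loops=1 length=4.019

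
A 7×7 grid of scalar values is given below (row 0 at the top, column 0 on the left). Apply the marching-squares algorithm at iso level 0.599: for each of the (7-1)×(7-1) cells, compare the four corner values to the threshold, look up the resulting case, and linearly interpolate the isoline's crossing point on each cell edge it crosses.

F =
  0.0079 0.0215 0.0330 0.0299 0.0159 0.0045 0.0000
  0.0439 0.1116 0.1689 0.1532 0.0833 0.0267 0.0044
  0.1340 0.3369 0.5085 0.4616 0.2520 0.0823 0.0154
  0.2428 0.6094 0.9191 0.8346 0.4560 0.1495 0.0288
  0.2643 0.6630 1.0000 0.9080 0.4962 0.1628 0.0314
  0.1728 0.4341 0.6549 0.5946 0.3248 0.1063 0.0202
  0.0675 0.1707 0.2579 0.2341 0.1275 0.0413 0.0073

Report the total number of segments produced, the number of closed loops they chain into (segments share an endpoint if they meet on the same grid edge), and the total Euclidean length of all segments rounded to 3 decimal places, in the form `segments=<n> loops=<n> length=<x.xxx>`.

cell (2,0): code 0100 → (2.962,1.000)–(3.000,0.972)
cell (2,1): code 1100 → (2.220,2.000)–(2.962,1.000)
cell (2,2): code 1100 → (2.368,3.000)–(2.220,2.000)
cell (2,3): code 1000 → (3.000,3.622)–(2.368,3.000)
cell (3,0): code 0110 → (3.000,0.972)–(4.000,0.839)
cell (3,3): code 1001 → (4.000,3.750)–(3.000,3.622)
cell (4,0): code 0010 → (4.000,0.839)–(4.280,1.000)
cell (4,1): code 0111 → (4.280,1.000)–(5.000,1.747)
cell (4,2): code 1011 → (5.000,2.927)–(4.986,3.000)
cell (4,3): code 0001 → (4.986,3.000)–(4.000,3.750)
cell (5,1): code 0010 → (5.000,1.747)–(5.141,2.000)
cell (5,2): code 0001 → (5.141,2.000)–(5.000,2.927)
total: 12 segments, chained into 1 closed loop(s), length Σ = 9.107601

segments=12 loops=1 length=9.108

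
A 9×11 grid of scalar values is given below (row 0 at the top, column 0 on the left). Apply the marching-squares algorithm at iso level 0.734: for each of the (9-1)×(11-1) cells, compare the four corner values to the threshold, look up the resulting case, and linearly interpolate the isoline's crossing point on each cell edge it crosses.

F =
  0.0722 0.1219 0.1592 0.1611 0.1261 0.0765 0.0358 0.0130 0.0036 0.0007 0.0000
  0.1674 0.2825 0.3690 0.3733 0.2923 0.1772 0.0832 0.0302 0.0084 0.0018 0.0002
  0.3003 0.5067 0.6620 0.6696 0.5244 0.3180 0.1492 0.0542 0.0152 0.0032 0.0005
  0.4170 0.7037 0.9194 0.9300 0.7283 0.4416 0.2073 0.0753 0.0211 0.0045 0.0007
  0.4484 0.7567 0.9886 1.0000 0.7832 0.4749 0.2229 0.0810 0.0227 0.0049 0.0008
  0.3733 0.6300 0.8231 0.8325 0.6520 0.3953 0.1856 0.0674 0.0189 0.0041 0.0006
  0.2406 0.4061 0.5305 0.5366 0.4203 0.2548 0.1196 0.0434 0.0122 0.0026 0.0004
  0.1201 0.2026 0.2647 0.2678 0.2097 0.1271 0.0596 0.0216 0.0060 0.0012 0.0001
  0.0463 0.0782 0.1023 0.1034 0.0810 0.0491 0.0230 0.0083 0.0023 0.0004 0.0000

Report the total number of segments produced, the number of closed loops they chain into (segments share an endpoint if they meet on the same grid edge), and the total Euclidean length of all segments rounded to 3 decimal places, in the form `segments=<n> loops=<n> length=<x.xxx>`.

cell (2,1): code 0100 → (2.280,2.000)–(3.000,1.140)
cell (2,2): code 1100 → (2.247,3.000)–(2.280,2.000)
cell (2,3): code 1000 → (3.000,3.972)–(2.247,3.000)
cell (3,0): code 0100 → (3.572,1.000)–(4.000,0.926)
cell (3,1): code 1110 → (3.000,1.140)–(3.572,1.000)
cell (3,3): code 1101 → (3.104,4.000)–(3.000,3.972)
cell (3,4): code 1000 → (4.000,4.160)–(3.104,4.000)
cell (4,0): code 0010 → (4.000,0.926)–(4.179,1.000)
cell (4,1): code 0111 → (4.179,1.000)–(5.000,1.539)
cell (4,3): code 1011 → (5.000,3.546)–(4.375,4.000)
cell (4,4): code 0001 → (4.375,4.000)–(4.000,4.160)
cell (5,1): code 0010 → (5.000,1.539)–(5.305,2.000)
cell (5,2): code 0011 → (5.305,2.000)–(5.333,3.000)
cell (5,3): code 0001 → (5.333,3.000)–(5.000,3.546)
total: 14 segments, chained into 1 closed loop(s), length Σ = 9.940397

segments=14 loops=1 length=9.940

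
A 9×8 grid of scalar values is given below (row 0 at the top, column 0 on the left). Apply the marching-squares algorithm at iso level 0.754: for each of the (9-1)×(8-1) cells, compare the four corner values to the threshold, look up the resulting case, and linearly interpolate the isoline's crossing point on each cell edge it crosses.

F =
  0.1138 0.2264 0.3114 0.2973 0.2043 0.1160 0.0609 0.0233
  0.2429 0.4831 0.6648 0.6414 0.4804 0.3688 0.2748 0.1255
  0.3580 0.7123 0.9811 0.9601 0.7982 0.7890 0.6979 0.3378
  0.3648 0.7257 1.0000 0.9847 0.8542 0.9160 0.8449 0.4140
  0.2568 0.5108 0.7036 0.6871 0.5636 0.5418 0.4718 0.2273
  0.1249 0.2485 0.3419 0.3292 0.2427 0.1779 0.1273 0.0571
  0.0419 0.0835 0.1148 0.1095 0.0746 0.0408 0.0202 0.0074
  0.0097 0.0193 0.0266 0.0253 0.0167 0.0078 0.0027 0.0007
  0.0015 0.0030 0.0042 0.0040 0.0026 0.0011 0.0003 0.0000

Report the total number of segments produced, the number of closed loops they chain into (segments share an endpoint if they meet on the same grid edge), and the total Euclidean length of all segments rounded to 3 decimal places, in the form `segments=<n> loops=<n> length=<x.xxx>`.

cell (1,1): code 0100 → (1.282,2.000)–(2.000,1.155)
cell (1,2): code 1100 → (1.353,3.000)–(1.282,2.000)
cell (1,3): code 1100 → (1.861,4.000)–(1.353,3.000)
cell (1,4): code 1100 → (1.917,5.000)–(1.861,4.000)
cell (1,5): code 1000 → (2.000,5.384)–(1.917,5.000)
cell (2,1): code 0110 → (2.000,1.155)–(3.000,1.103)
cell (2,5): code 1101 → (2.382,6.000)–(2.000,5.384)
cell (2,6): code 1000 → (3.000,6.211)–(2.382,6.000)
cell (3,1): code 0010 → (3.000,1.103)–(3.830,2.000)
cell (3,2): code 0011 → (3.830,2.000)–(3.775,3.000)
cell (3,3): code 0011 → (3.775,3.000)–(3.345,4.000)
cell (3,4): code 0011 → (3.345,4.000)–(3.433,5.000)
cell (3,5): code 0011 → (3.433,5.000)–(3.244,6.000)
cell (3,6): code 0001 → (3.244,6.000)–(3.000,6.211)
total: 14 segments, chained into 1 closed loop(s), length Σ = 12.662623

segments=14 loops=1 length=12.663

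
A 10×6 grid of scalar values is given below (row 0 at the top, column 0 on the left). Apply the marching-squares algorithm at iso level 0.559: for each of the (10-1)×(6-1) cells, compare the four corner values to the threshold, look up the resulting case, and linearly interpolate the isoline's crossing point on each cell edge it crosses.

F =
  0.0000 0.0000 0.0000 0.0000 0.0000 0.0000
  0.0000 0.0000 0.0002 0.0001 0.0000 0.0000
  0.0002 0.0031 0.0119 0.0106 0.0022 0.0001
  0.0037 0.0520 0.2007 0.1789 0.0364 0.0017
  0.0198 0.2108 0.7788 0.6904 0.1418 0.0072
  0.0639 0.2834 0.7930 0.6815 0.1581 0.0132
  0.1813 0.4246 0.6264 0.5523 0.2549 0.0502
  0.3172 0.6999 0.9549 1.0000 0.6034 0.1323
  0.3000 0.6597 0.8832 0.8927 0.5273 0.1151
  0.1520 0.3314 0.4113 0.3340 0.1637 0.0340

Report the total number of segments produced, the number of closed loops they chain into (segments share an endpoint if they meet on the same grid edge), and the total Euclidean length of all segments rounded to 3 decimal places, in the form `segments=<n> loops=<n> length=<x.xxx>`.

cell (3,1): code 0100 → (3.620,2.000)–(4.000,1.613)
cell (3,2): code 1100 → (3.743,3.000)–(3.620,2.000)
cell (3,3): code 1000 → (4.000,3.240)–(3.743,3.000)
cell (4,1): code 0110 → (4.000,1.613)–(5.000,1.541)
cell (4,3): code 1001 → (5.000,3.234)–(4.000,3.240)
cell (5,1): code 0110 → (5.000,1.541)–(6.000,1.666)
cell (5,2): code 1011 → (6.000,2.910)–(5.948,3.000)
cell (5,3): code 0001 → (5.948,3.000)–(5.000,3.234)
cell (6,0): code 0100 → (6.488,1.000)–(7.000,0.632)
cell (6,1): code 1110 → (6.000,1.666)–(6.488,1.000)
cell (6,2): code 1101 → (6.015,3.000)–(6.000,2.910)
cell (6,3): code 1100 → (6.873,4.000)–(6.015,3.000)
cell (6,4): code 1000 → (7.000,4.094)–(6.873,4.000)
cell (7,0): code 0110 → (7.000,0.632)–(8.000,0.720)
cell (7,3): code 1011 → (8.000,3.913)–(7.583,4.000)
cell (7,4): code 0001 → (7.583,4.000)–(7.000,4.094)
cell (8,0): code 0010 → (8.000,0.720)–(8.307,1.000)
cell (8,1): code 0011 → (8.307,1.000)–(8.687,2.000)
cell (8,2): code 0011 → (8.687,2.000)–(8.597,3.000)
cell (8,3): code 0001 → (8.597,3.000)–(8.000,3.913)
total: 20 segments, chained into 1 closed loop(s), length Σ = 14.617100

segments=20 loops=1 length=14.617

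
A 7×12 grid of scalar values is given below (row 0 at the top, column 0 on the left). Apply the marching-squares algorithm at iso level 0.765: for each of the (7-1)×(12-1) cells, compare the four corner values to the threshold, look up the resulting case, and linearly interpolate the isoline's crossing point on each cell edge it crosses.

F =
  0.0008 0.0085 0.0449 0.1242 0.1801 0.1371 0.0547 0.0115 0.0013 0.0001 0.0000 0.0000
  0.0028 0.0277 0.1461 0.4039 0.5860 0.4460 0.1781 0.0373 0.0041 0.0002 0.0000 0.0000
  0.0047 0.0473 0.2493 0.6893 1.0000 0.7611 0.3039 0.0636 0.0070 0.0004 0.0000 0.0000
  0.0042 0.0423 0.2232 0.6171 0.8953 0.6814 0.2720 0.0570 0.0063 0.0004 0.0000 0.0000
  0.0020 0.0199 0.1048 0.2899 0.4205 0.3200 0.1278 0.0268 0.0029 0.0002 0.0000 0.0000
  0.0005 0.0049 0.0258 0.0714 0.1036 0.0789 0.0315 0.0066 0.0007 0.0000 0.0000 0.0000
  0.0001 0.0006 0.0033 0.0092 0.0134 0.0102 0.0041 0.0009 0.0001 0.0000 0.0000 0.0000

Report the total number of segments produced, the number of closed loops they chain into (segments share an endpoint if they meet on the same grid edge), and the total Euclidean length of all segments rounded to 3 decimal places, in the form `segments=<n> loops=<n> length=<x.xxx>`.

cell (1,3): code 0100 → (1.432,4.000)–(2.000,3.244)
cell (1,4): code 1000 → (2.000,4.984)–(1.432,4.000)
cell (2,3): code 0110 → (2.000,3.244)–(3.000,3.532)
cell (2,4): code 1001 → (3.000,4.609)–(2.000,4.984)
cell (3,3): code 0010 → (3.000,3.532)–(3.274,4.000)
cell (3,4): code 0001 → (3.274,4.000)–(3.000,4.609)
total: 6 segments, chained into 1 closed loop(s), length Σ = 5.400813

segments=6 loops=1 length=5.401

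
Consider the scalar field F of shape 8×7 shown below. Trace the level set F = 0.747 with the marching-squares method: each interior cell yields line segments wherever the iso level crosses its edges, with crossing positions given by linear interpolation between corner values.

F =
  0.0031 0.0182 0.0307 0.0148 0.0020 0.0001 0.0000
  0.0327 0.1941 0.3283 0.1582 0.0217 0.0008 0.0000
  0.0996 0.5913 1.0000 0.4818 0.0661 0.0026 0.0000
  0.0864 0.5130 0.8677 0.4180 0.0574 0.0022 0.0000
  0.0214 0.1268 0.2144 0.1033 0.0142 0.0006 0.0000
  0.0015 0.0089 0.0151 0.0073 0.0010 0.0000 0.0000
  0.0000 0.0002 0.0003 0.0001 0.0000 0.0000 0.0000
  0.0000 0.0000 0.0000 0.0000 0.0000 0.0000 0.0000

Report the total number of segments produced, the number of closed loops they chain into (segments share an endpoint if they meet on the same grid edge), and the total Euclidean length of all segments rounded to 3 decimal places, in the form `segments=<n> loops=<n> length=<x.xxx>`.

cell (1,1): code 0100 → (1.623,2.000)–(2.000,1.381)
cell (1,2): code 1000 → (2.000,2.488)–(1.623,2.000)
cell (2,1): code 0110 → (2.000,1.381)–(3.000,1.660)
cell (2,2): code 1001 → (3.000,2.268)–(2.000,2.488)
cell (3,1): code 0010 → (3.000,1.660)–(3.185,2.000)
cell (3,2): code 0001 → (3.185,2.000)–(3.000,2.268)
total: 6 segments, chained into 1 closed loop(s), length Σ = 4.116305

segments=6 loops=1 length=4.116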